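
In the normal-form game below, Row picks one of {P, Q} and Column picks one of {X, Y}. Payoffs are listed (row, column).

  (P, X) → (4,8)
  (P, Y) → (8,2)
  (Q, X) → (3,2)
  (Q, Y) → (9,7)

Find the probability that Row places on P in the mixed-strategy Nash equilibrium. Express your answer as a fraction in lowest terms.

Row's mix p on P must make Column indifferent between X and Y.
Column's payoff from X: 8p + 2(1−p). From Y: 2p + 7(1−p).
Set equal: 6p = 5(1−p) → p = 5/11.

5/11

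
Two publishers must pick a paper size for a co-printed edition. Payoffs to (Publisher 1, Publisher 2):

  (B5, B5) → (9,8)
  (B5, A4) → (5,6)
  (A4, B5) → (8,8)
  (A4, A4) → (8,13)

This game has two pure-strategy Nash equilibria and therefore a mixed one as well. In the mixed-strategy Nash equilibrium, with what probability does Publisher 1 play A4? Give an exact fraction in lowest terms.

Publisher 1's mix p on B5 must make Publisher 2 indifferent between B5 and A4.
Publisher 2's payoff from B5: 8p + 8(1−p). From A4: 6p + 13(1−p).
Set equal: 2p = 5(1−p) → p = 5/7.
Probability on A4 is 1 − 5/7 = 2/7.

2/7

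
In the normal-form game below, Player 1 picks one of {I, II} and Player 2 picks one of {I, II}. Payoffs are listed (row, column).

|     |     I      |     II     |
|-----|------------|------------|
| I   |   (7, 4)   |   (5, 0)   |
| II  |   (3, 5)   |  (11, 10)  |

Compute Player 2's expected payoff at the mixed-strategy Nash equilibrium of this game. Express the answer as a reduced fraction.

Player 1 mixes with probability p on I, chosen so Player 2 is indifferent: 4p + 5(1−p) = 0p + 10(1−p) gives p = 5/9.
Player 2's expected payoff is 4·5/9 + 5·4/9 = 40/9.

40/9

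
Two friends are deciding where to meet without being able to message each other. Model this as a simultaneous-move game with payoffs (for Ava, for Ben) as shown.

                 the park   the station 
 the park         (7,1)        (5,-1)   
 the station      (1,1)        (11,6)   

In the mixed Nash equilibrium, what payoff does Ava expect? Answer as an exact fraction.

6

Ben mixes with probability q on the park, chosen so Ava is indifferent: 7q + 5(1−q) = 1q + 11(1−q) gives q = 1/2.
Ava's expected payoff (from either row, since indifferent) is 7·1/2 + 5·1/2 = 6.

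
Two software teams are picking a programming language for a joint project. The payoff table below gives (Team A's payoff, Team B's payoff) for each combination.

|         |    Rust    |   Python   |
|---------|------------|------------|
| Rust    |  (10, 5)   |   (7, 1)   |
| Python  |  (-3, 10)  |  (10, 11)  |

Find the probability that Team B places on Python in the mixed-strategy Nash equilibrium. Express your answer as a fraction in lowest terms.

Team B's mix q on Rust must make Team A indifferent between Rust and Python.
Team A's payoff from Rust: 10q + 7(1−q). From Python: (-3)q + 10(1−q).
Set equal: 13q = 3(1−q) → q = 3/16.
Probability on Python is 1 − 3/16 = 13/16.

13/16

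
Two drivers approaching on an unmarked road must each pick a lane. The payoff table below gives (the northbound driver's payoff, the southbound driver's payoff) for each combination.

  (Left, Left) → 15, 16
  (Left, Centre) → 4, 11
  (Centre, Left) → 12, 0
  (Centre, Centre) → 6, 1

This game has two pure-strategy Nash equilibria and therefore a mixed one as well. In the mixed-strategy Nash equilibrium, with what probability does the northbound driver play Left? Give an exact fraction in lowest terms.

The northbound driver's mix p on Left must make the southbound driver indifferent between Left and Centre.
The southbound driver's payoff from Left: 16p + 0(1−p). From Centre: 11p + 1(1−p).
Set equal: 5p = 1(1−p) → p = 1/6.

1/6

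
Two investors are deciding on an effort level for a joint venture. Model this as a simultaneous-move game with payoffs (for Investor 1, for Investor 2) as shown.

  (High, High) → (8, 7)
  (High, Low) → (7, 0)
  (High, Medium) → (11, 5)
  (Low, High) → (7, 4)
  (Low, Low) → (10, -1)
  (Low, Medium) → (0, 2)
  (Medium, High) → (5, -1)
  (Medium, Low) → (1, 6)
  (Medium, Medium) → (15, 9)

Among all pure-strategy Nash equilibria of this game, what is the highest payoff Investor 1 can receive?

15

Both High is a pure NE (Investor 1: 8 ≥ 7; Investor 2: 7 ≥ 5). Investor 1 gets 8.
Both Medium is a pure NE (Investor 1: 15 ≥ 11; Investor 2: 9 ≥ 6). Investor 1 gets 15.
Every other cell has a profitable deviation for at least one player. Highest of {8, 15} is 15.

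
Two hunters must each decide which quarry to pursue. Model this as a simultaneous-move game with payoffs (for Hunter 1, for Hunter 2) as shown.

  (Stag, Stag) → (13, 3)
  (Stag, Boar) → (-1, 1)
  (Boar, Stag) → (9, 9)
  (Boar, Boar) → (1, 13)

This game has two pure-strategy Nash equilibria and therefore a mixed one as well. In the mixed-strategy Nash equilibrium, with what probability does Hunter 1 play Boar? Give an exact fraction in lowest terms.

Hunter 1's mix p on Stag must make Hunter 2 indifferent between Stag and Boar.
Hunter 2's payoff from Stag: 3p + 9(1−p). From Boar: 1p + 13(1−p).
Set equal: 2p = 4(1−p) → p = 4/6 = 2/3.
Probability on Boar is 1 − 2/3 = 1/3.

1/3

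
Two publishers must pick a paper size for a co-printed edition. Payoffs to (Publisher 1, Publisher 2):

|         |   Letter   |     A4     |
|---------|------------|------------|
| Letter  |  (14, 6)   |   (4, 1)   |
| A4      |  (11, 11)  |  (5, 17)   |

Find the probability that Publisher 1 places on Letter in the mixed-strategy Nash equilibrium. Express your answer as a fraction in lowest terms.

Publisher 1's mix p on Letter must make Publisher 2 indifferent between Letter and A4.
Publisher 2's payoff from Letter: 6p + 11(1−p). From A4: 1p + 17(1−p).
Set equal: 5p = 6(1−p) → p = 6/11.

6/11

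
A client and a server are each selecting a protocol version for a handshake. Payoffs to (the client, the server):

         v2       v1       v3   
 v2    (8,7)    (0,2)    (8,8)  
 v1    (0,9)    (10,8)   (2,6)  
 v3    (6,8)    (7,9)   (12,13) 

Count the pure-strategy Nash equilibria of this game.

1

Both v3: the client gets 12 (best alternative 8); the server gets 13 (best alternative 9). Neither deviates — NE.
Both v2 is not a NE: the server would switch to v3 (8 > 7).
No other cell survives both best-response checks, so there is 1 pure NE.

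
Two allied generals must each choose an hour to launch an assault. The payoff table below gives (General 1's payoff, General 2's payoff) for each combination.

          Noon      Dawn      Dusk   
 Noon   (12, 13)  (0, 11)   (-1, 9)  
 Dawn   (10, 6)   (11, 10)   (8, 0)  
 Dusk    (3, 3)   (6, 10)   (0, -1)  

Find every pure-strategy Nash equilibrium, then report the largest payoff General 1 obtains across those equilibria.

12

Both Noon is a pure NE (General 1: 12 ≥ 10; General 2: 13 ≥ 11). General 1 gets 12.
Both Dawn is a pure NE (General 1: 11 ≥ 6; General 2: 10 ≥ 6). General 1 gets 11.
Every other cell has a profitable deviation for at least one player. Highest of {12, 11} is 12.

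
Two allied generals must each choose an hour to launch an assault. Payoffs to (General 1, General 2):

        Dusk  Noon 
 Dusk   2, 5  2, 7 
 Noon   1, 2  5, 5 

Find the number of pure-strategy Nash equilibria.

Both Noon: General 1 gets 5 (best alternative 2); General 2 gets 5 (best alternative 2). Neither deviates — NE.
Both Dusk is not a NE: General 2 would switch to Noon (7 > 5).
No other cell survives both best-response checks, so there is 1 pure NE.

1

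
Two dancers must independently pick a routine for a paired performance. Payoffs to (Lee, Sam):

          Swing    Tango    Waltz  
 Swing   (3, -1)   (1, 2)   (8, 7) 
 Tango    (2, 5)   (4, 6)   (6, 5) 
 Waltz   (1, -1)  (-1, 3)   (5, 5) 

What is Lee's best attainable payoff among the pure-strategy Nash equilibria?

8

(Swing, Waltz) is a pure NE (Lee: 8 ≥ 6; Sam: 7 ≥ 2). Lee gets 8.
Both Tango is a pure NE (Lee: 4 ≥ 1; Sam: 6 ≥ 5). Lee gets 4.
Every other cell has a profitable deviation for at least one player. Highest of {8, 4} is 8.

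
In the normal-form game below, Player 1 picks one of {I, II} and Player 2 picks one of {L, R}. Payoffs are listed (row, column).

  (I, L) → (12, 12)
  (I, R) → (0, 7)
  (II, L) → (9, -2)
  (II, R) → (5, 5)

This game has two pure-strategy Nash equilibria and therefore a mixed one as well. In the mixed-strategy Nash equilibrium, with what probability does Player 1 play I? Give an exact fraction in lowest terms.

Player 1's mix p on I must make Player 2 indifferent between L and R.
Player 2's payoff from L: 12p + (-2)(1−p). From R: 7p + 5(1−p).
Set equal: 5p = 7(1−p) → p = 7/12.

7/12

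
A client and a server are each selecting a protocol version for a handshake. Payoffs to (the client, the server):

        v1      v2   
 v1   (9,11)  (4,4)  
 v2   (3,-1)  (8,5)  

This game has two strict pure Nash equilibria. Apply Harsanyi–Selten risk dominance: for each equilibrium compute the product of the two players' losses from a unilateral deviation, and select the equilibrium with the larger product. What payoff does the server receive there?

At both v1: the client loses 9 − 3 = 6 by deviating; the server loses 11 − 4 = 7. Product = 6·7 = 42.
At both v2: the client loses 8 − 4 = 4 by deviating; the server loses 5 − (-1) = 6. Product = 4·6 = 24.
42 > 24, so both v1 is risk-dominant. The server's payoff there is 11.

11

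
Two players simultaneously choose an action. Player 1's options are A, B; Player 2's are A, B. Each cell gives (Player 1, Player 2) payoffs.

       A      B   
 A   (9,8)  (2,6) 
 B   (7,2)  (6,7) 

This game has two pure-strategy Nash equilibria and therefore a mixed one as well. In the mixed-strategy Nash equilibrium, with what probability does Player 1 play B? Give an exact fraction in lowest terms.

Player 1's mix p on A must make Player 2 indifferent between A and B.
Player 2's payoff from A: 8p + 2(1−p). From B: 6p + 7(1−p).
Set equal: 2p = 5(1−p) → p = 5/7.
Probability on B is 1 − 5/7 = 2/7.

2/7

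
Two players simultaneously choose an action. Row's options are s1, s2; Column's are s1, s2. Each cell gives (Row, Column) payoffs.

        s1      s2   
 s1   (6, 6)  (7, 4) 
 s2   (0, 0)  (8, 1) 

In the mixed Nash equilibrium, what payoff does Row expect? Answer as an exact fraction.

Column mixes with probability q on s1, chosen so Row is indifferent: 6q + 7(1−q) = 0q + 8(1−q) gives q = 1/7.
Row's expected payoff (from either row, since indifferent) is 6·1/7 + 7·6/7 = 48/7.

48/7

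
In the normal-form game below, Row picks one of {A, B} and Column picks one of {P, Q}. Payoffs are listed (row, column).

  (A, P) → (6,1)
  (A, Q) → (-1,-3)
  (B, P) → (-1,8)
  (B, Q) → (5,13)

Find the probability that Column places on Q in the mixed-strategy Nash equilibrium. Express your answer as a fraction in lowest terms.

Column's mix q on P must make Row indifferent between A and B.
Row's payoff from A: 6q + (-1)(1−q). From B: (-1)q + 5(1−q).
Set equal: 7q = 6(1−q) → q = 6/13.
Probability on Q is 1 − 6/13 = 7/13.

7/13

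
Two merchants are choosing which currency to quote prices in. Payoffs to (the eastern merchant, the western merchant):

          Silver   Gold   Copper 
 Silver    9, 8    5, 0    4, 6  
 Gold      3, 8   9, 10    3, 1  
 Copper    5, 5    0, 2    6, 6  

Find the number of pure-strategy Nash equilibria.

3

Both Silver: the eastern merchant gets 9 (best alternative 5); the western merchant gets 8 (best alternative 6). Neither deviates — NE.
Both Gold: the eastern merchant gets 9 (best alternative 5); the western merchant gets 10 (best alternative 8). Neither deviates — NE.
Both Copper: the eastern merchant gets 6 (best alternative 4); the western merchant gets 6 (best alternative 5). Neither deviates — NE.
(Gold, Silver) is not a NE: the eastern merchant would switch to Silver (9 > 3).
No other cell survives both best-response checks, so there are 3 pure NE.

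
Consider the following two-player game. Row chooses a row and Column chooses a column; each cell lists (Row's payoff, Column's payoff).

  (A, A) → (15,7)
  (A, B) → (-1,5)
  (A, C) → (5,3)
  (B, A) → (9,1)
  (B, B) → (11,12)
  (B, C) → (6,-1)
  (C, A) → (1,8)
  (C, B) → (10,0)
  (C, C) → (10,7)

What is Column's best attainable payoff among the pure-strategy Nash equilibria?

Both A is a pure NE (Row: 15 ≥ 9; Column: 7 ≥ 5). Column gets 7.
Both B is a pure NE (Row: 11 ≥ 10; Column: 12 ≥ 1). Column gets 12.
Every other cell has a profitable deviation for at least one player. Highest of {7, 12} is 12.

12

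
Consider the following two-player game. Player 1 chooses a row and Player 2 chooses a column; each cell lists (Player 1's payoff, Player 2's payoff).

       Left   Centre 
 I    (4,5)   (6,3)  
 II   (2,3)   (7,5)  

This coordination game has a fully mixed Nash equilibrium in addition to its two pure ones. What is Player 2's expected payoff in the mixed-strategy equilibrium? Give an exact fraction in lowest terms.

Player 1 mixes with probability p on I, chosen so Player 2 is indifferent: 5p + 3(1−p) = 3p + 5(1−p) gives p = 1/2.
Player 2's expected payoff is 5·1/2 + 3·1/2 = 4.

4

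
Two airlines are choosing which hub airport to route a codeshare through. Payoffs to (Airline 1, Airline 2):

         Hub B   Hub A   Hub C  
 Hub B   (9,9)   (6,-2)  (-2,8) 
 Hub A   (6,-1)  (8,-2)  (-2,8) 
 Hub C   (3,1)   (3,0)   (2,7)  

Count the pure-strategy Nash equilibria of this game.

2

Both Hub B: Airline 1 gets 9 (best alternative 6); Airline 2 gets 9 (best alternative 8). Neither deviates — NE.
Both Hub C: Airline 1 gets 2 (best alternative -2); Airline 2 gets 7 (best alternative 1). Neither deviates — NE.
Both Hub A is not a NE: Airline 2 would switch to Hub C (8 > -2).
No other cell survives both best-response checks, so there are 2 pure NE.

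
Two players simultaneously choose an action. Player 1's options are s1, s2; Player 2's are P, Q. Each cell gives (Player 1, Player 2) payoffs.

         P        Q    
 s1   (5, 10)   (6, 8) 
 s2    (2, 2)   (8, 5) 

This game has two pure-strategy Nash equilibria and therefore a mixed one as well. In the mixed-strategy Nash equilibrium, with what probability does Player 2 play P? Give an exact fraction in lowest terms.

Player 2's mix q on P must make Player 1 indifferent between s1 and s2.
Player 1's payoff from s1: 5q + 6(1−q). From s2: 2q + 8(1−q).
Set equal: 3q = 2(1−q) → q = 2/5.

2/5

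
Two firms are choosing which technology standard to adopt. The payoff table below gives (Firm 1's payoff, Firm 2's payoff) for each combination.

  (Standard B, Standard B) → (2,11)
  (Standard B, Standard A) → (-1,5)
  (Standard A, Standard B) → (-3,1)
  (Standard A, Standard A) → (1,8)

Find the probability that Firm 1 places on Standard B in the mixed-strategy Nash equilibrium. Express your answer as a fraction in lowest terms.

7/13

Firm 1's mix p on Standard B must make Firm 2 indifferent between Standard B and Standard A.
Firm 2's payoff from Standard B: 11p + 1(1−p). From Standard A: 5p + 8(1−p).
Set equal: 6p = 7(1−p) → p = 7/13.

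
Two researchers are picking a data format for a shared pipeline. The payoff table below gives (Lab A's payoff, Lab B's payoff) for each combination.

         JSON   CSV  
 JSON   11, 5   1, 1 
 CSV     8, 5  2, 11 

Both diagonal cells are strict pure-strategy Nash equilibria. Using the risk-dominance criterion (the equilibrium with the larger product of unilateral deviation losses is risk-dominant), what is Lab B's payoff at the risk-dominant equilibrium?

5

At both JSON: Lab A loses 11 − 8 = 3 by deviating; Lab B loses 5 − 1 = 4. Product = 3·4 = 12.
At both CSV: Lab A loses 2 − 1 = 1 by deviating; Lab B loses 11 − 5 = 6. Product = 1·6 = 6.
12 > 6, so both JSON is risk-dominant. Lab B's payoff there is 5.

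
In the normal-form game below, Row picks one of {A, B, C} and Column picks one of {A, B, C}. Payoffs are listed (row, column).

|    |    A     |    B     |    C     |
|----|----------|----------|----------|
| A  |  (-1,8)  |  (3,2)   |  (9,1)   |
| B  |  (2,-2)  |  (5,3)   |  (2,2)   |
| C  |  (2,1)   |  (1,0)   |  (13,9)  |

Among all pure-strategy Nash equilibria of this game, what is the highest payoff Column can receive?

Both B is a pure NE (Row: 5 ≥ 3; Column: 3 ≥ 2). Column gets 3.
Both C is a pure NE (Row: 13 ≥ 9; Column: 9 ≥ 1). Column gets 9.
Every other cell has a profitable deviation for at least one player. Highest of {3, 9} is 9.

9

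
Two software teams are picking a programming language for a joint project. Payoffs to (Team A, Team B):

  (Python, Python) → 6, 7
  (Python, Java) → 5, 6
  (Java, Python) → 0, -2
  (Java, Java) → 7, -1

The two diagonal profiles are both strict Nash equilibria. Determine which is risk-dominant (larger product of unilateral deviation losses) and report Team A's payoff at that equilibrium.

6

At both Python: Team A loses 6 − 0 = 6 by deviating; Team B loses 7 − 6 = 1. Product = 6·1 = 6.
At both Java: Team A loses 7 − 5 = 2 by deviating; Team B loses -1 − (-2) = 1. Product = 2·1 = 2.
6 > 2, so both Python is risk-dominant. Team A's payoff there is 6.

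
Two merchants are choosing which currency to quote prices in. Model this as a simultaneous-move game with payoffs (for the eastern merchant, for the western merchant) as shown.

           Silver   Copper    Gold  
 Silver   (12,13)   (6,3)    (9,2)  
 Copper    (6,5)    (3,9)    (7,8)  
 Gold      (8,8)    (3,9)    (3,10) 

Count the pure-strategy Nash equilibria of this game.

Both Silver: the eastern merchant gets 12 (best alternative 8); the western merchant gets 13 (best alternative 3). Neither deviates — NE.
Both Gold is not a NE: the eastern merchant would switch to Silver (9 > 3).
No other cell survives both best-response checks, so there is 1 pure NE.

1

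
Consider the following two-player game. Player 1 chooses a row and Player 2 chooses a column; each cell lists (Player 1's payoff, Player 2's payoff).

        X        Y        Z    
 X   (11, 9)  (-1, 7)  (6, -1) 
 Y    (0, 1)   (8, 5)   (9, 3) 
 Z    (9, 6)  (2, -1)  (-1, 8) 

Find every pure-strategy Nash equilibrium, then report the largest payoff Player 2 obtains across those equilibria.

Both X is a pure NE (Player 1: 11 ≥ 9; Player 2: 9 ≥ 7). Player 2 gets 9.
Both Y is a pure NE (Player 1: 8 ≥ 2; Player 2: 5 ≥ 3). Player 2 gets 5.
Every other cell has a profitable deviation for at least one player. Highest of {9, 5} is 9.

9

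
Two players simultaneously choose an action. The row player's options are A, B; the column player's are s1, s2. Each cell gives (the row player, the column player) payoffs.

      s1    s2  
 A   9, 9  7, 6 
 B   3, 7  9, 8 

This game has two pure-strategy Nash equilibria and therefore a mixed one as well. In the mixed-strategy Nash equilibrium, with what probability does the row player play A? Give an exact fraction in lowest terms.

1/4

The row player's mix p on A must make the column player indifferent between s1 and s2.
The column player's payoff from s1: 9p + 7(1−p). From s2: 6p + 8(1−p).
Set equal: 3p = 1(1−p) → p = 1/4.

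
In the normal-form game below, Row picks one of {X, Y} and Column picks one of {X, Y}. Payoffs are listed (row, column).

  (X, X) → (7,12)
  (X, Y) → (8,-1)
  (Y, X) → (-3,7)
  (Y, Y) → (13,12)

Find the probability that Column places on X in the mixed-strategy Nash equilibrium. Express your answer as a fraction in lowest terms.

1/3

Column's mix q on X must make Row indifferent between X and Y.
Row's payoff from X: 7q + 8(1−q). From Y: (-3)q + 13(1−q).
Set equal: 10q = 5(1−q) → q = 5/15 = 1/3.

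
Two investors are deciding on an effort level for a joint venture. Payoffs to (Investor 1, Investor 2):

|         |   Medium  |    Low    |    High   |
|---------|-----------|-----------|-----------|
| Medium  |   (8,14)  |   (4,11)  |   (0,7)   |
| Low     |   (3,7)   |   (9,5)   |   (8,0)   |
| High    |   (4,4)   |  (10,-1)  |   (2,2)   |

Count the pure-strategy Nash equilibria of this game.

1

Both Medium: Investor 1 gets 8 (best alternative 4); Investor 2 gets 14 (best alternative 11). Neither deviates — NE.
Both Low is not a NE: Investor 1 would switch to High (10 > 9).
No other cell survives both best-response checks, so there is 1 pure NE.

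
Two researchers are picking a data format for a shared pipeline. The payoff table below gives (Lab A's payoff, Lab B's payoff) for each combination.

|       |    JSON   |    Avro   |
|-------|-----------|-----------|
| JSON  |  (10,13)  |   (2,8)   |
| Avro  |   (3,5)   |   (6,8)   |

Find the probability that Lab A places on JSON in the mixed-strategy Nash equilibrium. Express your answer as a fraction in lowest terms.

3/8

Lab A's mix p on JSON must make Lab B indifferent between JSON and Avro.
Lab B's payoff from JSON: 13p + 5(1−p). From Avro: 8p + 8(1−p).
Set equal: 5p = 3(1−p) → p = 3/8.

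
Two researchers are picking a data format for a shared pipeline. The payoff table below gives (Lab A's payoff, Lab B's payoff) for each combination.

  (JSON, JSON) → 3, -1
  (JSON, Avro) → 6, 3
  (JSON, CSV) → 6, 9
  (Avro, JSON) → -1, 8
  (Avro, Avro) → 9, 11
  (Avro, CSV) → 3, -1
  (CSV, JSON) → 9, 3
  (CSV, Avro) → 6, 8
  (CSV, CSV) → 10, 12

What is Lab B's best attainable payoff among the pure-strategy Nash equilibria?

12

Both Avro is a pure NE (Lab A: 9 ≥ 6; Lab B: 11 ≥ 8). Lab B gets 11.
Both CSV is a pure NE (Lab A: 10 ≥ 6; Lab B: 12 ≥ 8). Lab B gets 12.
Every other cell has a profitable deviation for at least one player. Highest of {11, 12} is 12.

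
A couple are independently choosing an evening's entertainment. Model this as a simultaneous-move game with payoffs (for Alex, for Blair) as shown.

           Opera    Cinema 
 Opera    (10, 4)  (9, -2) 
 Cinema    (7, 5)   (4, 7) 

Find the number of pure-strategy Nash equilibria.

1

Both Opera: Alex gets 10 (best alternative 7); Blair gets 4 (best alternative -2). Neither deviates — NE.
Both Cinema is not a NE: Alex would switch to Opera (9 > 4).
No other cell survives both best-response checks, so there is 1 pure NE.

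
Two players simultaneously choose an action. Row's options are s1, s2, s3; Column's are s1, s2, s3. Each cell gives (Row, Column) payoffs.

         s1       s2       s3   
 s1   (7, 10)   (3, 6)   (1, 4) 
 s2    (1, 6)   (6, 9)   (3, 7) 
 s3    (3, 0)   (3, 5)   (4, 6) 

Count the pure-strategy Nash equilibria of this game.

3

Both s1: Row gets 7 (best alternative 3); Column gets 10 (best alternative 6). Neither deviates — NE.
Both s2: Row gets 6 (best alternative 3); Column gets 9 (best alternative 7). Neither deviates — NE.
Both s3: Row gets 4 (best alternative 3); Column gets 6 (best alternative 5). Neither deviates — NE.
(s2, s1) is not a NE: Row would switch to s1 (7 > 1).
No other cell survives both best-response checks, so there are 3 pure NE.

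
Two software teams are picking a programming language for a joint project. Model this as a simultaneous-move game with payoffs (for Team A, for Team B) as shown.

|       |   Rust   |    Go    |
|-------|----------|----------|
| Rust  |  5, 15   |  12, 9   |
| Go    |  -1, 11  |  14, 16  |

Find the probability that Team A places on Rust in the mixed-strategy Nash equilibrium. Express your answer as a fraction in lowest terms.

Team A's mix p on Rust must make Team B indifferent between Rust and Go.
Team B's payoff from Rust: 15p + 11(1−p). From Go: 9p + 16(1−p).
Set equal: 6p = 5(1−p) → p = 5/11.

5/11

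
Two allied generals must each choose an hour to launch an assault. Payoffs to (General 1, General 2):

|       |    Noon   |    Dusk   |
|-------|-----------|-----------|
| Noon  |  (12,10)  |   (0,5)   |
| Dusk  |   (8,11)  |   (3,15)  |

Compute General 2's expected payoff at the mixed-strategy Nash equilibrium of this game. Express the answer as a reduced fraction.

General 1 mixes with probability p on Noon, chosen so General 2 is indifferent: 10p + 11(1−p) = 5p + 15(1−p) gives p = 4/9.
General 2's expected payoff is 10·4/9 + 11·5/9 = 95/9.

95/9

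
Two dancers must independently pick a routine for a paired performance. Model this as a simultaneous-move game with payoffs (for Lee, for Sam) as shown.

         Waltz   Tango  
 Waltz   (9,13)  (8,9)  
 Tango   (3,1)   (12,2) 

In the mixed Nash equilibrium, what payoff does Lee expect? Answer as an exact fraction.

Sam mixes with probability q on Waltz, chosen so Lee is indifferent: 9q + 8(1−q) = 3q + 12(1−q) gives q = 2/5.
Lee's expected payoff (from either row, since indifferent) is 9·2/5 + 8·3/5 = 42/5.

42/5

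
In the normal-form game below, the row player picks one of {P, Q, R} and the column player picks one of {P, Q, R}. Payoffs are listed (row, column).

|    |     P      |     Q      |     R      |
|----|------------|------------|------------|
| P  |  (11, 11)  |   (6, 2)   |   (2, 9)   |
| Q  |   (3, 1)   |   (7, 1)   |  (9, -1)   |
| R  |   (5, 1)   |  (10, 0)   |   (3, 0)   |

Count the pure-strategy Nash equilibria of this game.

Both P: the row player gets 11 (best alternative 5); the column player gets 11 (best alternative 9). Neither deviates — NE.
Both Q is not a NE: the row player would switch to R (10 > 7).
No other cell survives both best-response checks, so there is 1 pure NE.

1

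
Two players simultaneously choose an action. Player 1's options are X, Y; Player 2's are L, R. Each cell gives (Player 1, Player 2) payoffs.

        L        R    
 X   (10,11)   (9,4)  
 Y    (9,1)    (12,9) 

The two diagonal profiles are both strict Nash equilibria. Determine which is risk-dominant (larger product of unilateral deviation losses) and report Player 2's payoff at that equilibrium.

9

At (X, L): Player 1 loses 10 − 9 = 1 by deviating; Player 2 loses 11 − 4 = 7. Product = 1·7 = 7.
At (Y, R): Player 1 loses 12 − 9 = 3 by deviating; Player 2 loses 9 − 1 = 8. Product = 3·8 = 24.
24 > 7, so (Y, R) is risk-dominant. Player 2's payoff there is 9.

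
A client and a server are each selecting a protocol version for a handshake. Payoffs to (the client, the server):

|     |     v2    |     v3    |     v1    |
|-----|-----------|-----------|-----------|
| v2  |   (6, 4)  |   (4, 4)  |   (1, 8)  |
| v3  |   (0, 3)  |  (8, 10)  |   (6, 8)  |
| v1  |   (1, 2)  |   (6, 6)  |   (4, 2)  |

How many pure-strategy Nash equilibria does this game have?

Both v3: the client gets 8 (best alternative 6); the server gets 10 (best alternative 8). Neither deviates — NE.
Both v2 is not a NE: the server would switch to v1 (8 > 4).
No other cell survives both best-response checks, so there is 1 pure NE.

1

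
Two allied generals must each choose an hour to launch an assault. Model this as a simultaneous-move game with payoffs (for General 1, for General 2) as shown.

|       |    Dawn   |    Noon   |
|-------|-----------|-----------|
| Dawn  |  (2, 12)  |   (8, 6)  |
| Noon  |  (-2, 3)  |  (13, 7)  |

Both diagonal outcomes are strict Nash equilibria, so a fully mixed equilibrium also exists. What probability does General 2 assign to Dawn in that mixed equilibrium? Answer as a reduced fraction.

5/9

General 2's mix q on Dawn must make General 1 indifferent between Dawn and Noon.
General 1's payoff from Dawn: 2q + 8(1−q). From Noon: (-2)q + 13(1−q).
Set equal: 4q = 5(1−q) → q = 5/9.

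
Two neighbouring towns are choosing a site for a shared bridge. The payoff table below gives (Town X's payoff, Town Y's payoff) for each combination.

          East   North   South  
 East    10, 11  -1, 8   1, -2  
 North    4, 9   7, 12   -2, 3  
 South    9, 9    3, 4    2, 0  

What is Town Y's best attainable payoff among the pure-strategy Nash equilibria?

12

Both East is a pure NE (Town X: 10 ≥ 9; Town Y: 11 ≥ 8). Town Y gets 11.
Both North is a pure NE (Town X: 7 ≥ 3; Town Y: 12 ≥ 9). Town Y gets 12.
Every other cell has a profitable deviation for at least one player. Highest of {11, 12} is 12.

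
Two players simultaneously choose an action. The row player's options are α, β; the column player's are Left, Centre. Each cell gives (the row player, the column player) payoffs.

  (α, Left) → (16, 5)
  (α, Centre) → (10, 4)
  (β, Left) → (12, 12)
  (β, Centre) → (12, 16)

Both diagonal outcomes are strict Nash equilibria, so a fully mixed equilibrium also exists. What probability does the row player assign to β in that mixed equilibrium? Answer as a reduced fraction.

1/5

The row player's mix p on α must make the column player indifferent between Left and Centre.
The column player's payoff from Left: 5p + 12(1−p). From Centre: 4p + 16(1−p).
Set equal: 1p = 4(1−p) → p = 4/5.
Probability on β is 1 − 4/5 = 1/5.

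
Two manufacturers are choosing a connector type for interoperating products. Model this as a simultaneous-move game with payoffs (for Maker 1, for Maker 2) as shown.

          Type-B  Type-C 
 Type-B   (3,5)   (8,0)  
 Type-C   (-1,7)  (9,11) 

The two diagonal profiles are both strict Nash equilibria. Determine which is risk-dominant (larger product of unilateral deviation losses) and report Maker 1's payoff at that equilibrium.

At both Type-B: Maker 1 loses 3 − (-1) = 4 by deviating; Maker 2 loses 5 − 0 = 5. Product = 4·5 = 20.
At both Type-C: Maker 1 loses 9 − 8 = 1 by deviating; Maker 2 loses 11 − 7 = 4. Product = 1·4 = 4.
20 > 4, so both Type-B is risk-dominant. Maker 1's payoff there is 3.

3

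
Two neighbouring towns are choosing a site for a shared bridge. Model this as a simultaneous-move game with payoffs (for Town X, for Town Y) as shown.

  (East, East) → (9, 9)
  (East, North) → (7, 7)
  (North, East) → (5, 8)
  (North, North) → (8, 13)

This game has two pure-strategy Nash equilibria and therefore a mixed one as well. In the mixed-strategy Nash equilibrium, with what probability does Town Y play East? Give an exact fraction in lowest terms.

Town Y's mix q on East must make Town X indifferent between East and North.
Town X's payoff from East: 9q + 7(1−q). From North: 5q + 8(1−q).
Set equal: 4q = 1(1−q) → q = 1/5.

1/5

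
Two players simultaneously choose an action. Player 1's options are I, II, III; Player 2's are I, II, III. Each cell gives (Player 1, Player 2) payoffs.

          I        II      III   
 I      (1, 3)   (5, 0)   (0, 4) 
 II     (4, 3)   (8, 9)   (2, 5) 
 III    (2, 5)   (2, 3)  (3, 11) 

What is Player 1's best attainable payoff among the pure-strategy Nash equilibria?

Both II is a pure NE (Player 1: 8 ≥ 5; Player 2: 9 ≥ 5). Player 1 gets 8.
Both III is a pure NE (Player 1: 3 ≥ 2; Player 2: 11 ≥ 5). Player 1 gets 3.
Every other cell has a profitable deviation for at least one player. Highest of {8, 3} is 8.

8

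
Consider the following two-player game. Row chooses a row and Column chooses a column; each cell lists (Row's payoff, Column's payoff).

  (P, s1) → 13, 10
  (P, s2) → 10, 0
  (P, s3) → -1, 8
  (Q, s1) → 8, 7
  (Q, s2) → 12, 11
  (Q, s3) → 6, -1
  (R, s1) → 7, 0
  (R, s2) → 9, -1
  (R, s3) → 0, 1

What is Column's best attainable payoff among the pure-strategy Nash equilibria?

11

(P, s1) is a pure NE (Row: 13 ≥ 8; Column: 10 ≥ 8). Column gets 10.
(Q, s2) is a pure NE (Row: 12 ≥ 10; Column: 11 ≥ 7). Column gets 11.
Every other cell has a profitable deviation for at least one player. Highest of {10, 11} is 11.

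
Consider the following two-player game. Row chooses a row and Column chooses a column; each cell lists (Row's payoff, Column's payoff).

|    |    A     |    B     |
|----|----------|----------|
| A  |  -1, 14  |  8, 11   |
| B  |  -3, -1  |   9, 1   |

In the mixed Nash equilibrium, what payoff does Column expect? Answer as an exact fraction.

Row mixes with probability p on A, chosen so Column is indifferent: 14p + (-1)(1−p) = 11p + 1(1−p) gives p = 2/5.
Column's expected payoff is 14·2/5 + (-1)·3/5 = 5.

5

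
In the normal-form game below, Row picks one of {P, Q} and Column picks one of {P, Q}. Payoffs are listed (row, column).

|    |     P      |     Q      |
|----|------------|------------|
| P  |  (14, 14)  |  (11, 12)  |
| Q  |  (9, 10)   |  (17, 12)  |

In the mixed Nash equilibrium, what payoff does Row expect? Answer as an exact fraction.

139/11

Column mixes with probability q on P, chosen so Row is indifferent: 14q + 11(1−q) = 9q + 17(1−q) gives q = 6/11.
Row's expected payoff (from either row, since indifferent) is 14·6/11 + 11·5/11 = 139/11.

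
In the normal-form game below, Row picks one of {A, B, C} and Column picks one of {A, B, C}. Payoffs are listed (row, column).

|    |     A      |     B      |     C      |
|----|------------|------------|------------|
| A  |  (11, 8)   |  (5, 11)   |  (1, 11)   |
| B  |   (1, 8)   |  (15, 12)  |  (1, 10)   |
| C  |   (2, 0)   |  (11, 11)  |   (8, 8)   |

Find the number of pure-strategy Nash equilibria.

Both B: Row gets 15 (best alternative 11); Column gets 12 (best alternative 10). Neither deviates — NE.
Both A is not a NE: Column would switch to B (11 > 8).
No other cell survives both best-response checks, so there is 1 pure NE.

1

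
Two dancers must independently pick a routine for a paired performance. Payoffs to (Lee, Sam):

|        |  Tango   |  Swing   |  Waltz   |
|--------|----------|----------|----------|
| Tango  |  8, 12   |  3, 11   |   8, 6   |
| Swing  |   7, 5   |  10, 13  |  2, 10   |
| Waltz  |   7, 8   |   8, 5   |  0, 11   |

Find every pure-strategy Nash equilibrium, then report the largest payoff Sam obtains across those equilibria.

13

Both Tango is a pure NE (Lee: 8 ≥ 7; Sam: 12 ≥ 11). Sam gets 12.
Both Swing is a pure NE (Lee: 10 ≥ 8; Sam: 13 ≥ 10). Sam gets 13.
Every other cell has a profitable deviation for at least one player. Highest of {12, 13} is 13.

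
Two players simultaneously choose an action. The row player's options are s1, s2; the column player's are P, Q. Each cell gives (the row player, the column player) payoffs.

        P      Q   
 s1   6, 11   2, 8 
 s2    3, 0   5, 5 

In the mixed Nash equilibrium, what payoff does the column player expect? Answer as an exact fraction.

55/8

The row player mixes with probability p on s1, chosen so the column player is indifferent: 11p + 0(1−p) = 8p + 5(1−p) gives p = 5/8.
The column player's expected payoff is 11·5/8 + 0·3/8 = 55/8.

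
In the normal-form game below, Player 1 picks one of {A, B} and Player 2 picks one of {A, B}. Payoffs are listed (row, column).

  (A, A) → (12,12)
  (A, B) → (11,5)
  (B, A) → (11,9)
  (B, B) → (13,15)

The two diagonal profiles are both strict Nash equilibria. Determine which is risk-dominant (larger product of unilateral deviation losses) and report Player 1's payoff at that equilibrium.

13

At both A: Player 1 loses 12 − 11 = 1 by deviating; Player 2 loses 12 − 5 = 7. Product = 1·7 = 7.
At both B: Player 1 loses 13 − 11 = 2 by deviating; Player 2 loses 15 − 9 = 6. Product = 2·6 = 12.
12 > 7, so both B is risk-dominant. Player 1's payoff there is 13.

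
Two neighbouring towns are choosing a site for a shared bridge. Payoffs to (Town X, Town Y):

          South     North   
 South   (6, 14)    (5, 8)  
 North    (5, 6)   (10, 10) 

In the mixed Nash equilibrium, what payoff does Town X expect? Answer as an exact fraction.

35/6

Town Y mixes with probability q on South, chosen so Town X is indifferent: 6q + 5(1−q) = 5q + 10(1−q) gives q = 5/6.
Town X's expected payoff (from either row, since indifferent) is 6·5/6 + 5·1/6 = 35/6.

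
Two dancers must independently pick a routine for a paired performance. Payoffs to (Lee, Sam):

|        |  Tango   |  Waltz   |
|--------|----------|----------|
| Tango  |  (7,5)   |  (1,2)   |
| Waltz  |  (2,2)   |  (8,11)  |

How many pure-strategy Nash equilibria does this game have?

2

Both Tango: Lee gets 7 (best alternative 2); Sam gets 5 (best alternative 2). Neither deviates — NE.
Both Waltz: Lee gets 8 (best alternative 1); Sam gets 11 (best alternative 2). Neither deviates — NE.
(Tango, Waltz) is not a NE: Lee would switch to Waltz (8 > 1).
No other cell survives both best-response checks, so there are 2 pure NE.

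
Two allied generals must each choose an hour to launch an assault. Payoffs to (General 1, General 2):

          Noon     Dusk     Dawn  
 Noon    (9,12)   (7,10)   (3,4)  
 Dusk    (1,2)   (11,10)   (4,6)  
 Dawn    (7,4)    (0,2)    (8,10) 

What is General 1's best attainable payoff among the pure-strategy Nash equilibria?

Both Noon is a pure NE (General 1: 9 ≥ 7; General 2: 12 ≥ 10). General 1 gets 9.
Both Dusk is a pure NE (General 1: 11 ≥ 7; General 2: 10 ≥ 6). General 1 gets 11.
Both Dawn is a pure NE (General 1: 8 ≥ 4; General 2: 10 ≥ 4). General 1 gets 8.
Every other cell has a profitable deviation for at least one player. Highest of {9, 11, 8} is 11.

11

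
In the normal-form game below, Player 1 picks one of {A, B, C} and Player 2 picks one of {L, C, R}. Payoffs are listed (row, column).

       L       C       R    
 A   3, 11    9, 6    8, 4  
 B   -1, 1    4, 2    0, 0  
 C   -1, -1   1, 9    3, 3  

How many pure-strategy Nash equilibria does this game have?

1

(A, L): Player 1 gets 3 (best alternative -1); Player 2 gets 11 (best alternative 6). Neither deviates — NE.
(B, C) is not a NE: Player 1 would switch to A (9 > 4).
No other cell survives both best-response checks, so there is 1 pure NE.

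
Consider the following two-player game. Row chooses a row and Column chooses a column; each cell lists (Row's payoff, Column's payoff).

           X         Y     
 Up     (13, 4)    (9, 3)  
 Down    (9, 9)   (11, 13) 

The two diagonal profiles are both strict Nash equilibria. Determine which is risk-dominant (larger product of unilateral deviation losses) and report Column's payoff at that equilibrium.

At (Up, X): Row loses 13 − 9 = 4 by deviating; Column loses 4 − 3 = 1. Product = 4·1 = 4.
At (Down, Y): Row loses 11 − 9 = 2 by deviating; Column loses 13 − 9 = 4. Product = 2·4 = 8.
8 > 4, so (Down, Y) is risk-dominant. Column's payoff there is 13.

13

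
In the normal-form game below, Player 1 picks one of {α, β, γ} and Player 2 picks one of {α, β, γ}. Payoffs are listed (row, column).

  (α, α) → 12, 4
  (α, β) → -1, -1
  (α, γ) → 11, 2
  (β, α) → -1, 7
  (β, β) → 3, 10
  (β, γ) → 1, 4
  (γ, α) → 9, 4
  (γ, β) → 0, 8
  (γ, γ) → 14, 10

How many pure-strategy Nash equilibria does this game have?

Both α: Player 1 gets 12 (best alternative 9); Player 2 gets 4 (best alternative 2). Neither deviates — NE.
Both β: Player 1 gets 3 (best alternative 0); Player 2 gets 10 (best alternative 7). Neither deviates — NE.
Both γ: Player 1 gets 14 (best alternative 11); Player 2 gets 10 (best alternative 8). Neither deviates — NE.
(γ, α) is not a NE: Player 1 would switch to α (12 > 9).
No other cell survives both best-response checks, so there are 3 pure NE.

3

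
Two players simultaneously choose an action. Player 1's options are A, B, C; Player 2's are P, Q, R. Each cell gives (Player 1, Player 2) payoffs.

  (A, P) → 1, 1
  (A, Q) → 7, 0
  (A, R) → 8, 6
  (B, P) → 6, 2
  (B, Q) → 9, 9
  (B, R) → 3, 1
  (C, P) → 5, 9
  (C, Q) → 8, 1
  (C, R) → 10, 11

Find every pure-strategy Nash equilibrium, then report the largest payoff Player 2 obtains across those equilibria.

11

(B, Q) is a pure NE (Player 1: 9 ≥ 8; Player 2: 9 ≥ 2). Player 2 gets 9.
(C, R) is a pure NE (Player 1: 10 ≥ 8; Player 2: 11 ≥ 9). Player 2 gets 11.
Every other cell has a profitable deviation for at least one player. Highest of {9, 11} is 11.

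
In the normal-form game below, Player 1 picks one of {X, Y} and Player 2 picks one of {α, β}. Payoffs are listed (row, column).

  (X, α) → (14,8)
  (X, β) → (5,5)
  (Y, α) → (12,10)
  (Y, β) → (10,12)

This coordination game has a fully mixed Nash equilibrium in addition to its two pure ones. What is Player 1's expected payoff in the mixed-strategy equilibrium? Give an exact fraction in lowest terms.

Player 2 mixes with probability q on α, chosen so Player 1 is indifferent: 14q + 5(1−q) = 12q + 10(1−q) gives q = 5/7.
Player 1's expected payoff (from either row, since indifferent) is 14·5/7 + 5·2/7 = 80/7.

80/7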